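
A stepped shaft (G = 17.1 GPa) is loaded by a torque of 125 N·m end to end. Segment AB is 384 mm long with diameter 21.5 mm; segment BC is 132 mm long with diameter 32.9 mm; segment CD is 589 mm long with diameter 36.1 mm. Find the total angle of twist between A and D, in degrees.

9.63°

J_AB = π(0.0215)⁴/32 = 2.10×10^-8 m⁴; J_BC = π(0.0329)⁴/32 = 1.15×10^-7 m⁴; J_CD = π(0.0361)⁴/32 = 1.67×10^-7 m⁴.
θ = (T/G)·Σ L_i/J_i = (125.0/17.1×10⁹)·(0.384/2.10×10^-8 + 0.132/1.15×10^-7 + 0.589/1.67×10^-7) = 0.1680 rad.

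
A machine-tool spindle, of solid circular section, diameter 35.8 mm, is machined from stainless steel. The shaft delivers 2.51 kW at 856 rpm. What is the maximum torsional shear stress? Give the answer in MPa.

3.11 MPa

ω = 2π·856/60 = 89.64 rad/s, so T = P/ω = 2.51×10³ / 89.64 = 28.00 N·m.
J = πd⁴/32 = π(0.0358)⁴/32 = 1.613×10^-7 m⁴.
τ_max = T·r/J = 28.00 × 0.0179 / 1.613×10^-7 = 3.108×10^6 Pa.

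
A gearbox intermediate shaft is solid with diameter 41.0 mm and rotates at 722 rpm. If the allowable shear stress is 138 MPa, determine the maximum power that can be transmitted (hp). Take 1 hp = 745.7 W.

J = πd⁴/32 = π(0.0410)⁴/32 = 2.774×10^-7 m⁴.
T_max = τ_allow·J/r = 1.38×10^8 × 2.774×10^-7 / 0.0205 = 1867 N·m.
ω = 2π·722/60 = 75.61 rad/s, so P_max = T_max·ω = 1.412×10^5 W.

189 hp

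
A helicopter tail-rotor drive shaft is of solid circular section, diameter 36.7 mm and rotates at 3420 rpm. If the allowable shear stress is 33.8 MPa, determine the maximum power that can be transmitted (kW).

117 kW

J = πd⁴/32 = π(0.0367)⁴/32 = 1.781×10^-7 m⁴.
T_max = τ_allow·J/r = 3.38×10^7 × 1.781×10^-7 / 0.0184 = 328.1 N·m.
ω = 2π·3420/60 = 358.1 rad/s, so P_max = T_max·ω = 1.175×10^5 W.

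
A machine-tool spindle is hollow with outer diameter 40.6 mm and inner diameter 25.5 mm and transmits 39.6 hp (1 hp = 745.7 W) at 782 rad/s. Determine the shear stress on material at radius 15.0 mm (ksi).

ω = 782 rad/s, so T = P/ω = 39.6×745.7 / 782.0 = 37.76 N·m.
J = π(d_o⁴ − d_i⁴)/32 = π(0.0406⁴ − 0.0255⁴)/32 = 2.252×10^-7 m⁴.
Shear stress varies linearly with radius: τ = T·r/J = 37.76 × 0.0150 / 2.252×10^-7 = 2.515×10^6 Pa.

0.365 ksi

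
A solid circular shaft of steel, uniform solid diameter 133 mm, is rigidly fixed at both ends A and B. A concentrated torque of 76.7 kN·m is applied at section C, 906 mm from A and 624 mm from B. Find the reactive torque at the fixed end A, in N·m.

With uniform GJ and both ends fixed, compatibility θ_AC = θ_CB gives T_A·a = T_B·b, together with T_A + T_B = T₀.
T_A = T₀·b/(a+b) = 76700·624/1530 = 31280 N·m; T_B = 45420 N·m.

31300 N·m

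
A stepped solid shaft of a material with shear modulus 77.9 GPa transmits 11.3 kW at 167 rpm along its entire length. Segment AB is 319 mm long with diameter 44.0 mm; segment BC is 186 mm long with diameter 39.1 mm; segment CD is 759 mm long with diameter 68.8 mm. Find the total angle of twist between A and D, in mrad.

ω = 2π·167/60 = 17.49 rad/s, so T = P/ω = 11.3×10³ / 17.49 = 646.2 N·m.
J_AB = π(0.0440)⁴/32 = 3.68×10^-7 m⁴; J_BC = π(0.0391)⁴/32 = 2.29×10^-7 m⁴; J_CD = π(0.0688)⁴/32 = 2.20×10^-6 m⁴.
θ = (T/G)·Σ L_i/J_i = (646.2/77.9×10⁹)·(0.319/3.68×10^-7 + 0.186/2.29×10^-7 + 0.759/2.20×10^-6) = 0.01678 rad.

16.8 mrad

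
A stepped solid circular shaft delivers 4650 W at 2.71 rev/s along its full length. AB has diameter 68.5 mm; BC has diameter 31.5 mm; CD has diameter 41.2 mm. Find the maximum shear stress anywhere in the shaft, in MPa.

44.5 MPa

ω = 2π·2.71 = 17.03 rad/s, so T = P/ω = 4650 / 17.03 = 273.1 N·m.
Under the same torque, τ_max = 16T/(πd³) is largest where d is smallest — segment BC (d = 31.5 mm).
τ_max = 16·273.1/(π·(0.0315)³) = 4.450×10^7 Pa.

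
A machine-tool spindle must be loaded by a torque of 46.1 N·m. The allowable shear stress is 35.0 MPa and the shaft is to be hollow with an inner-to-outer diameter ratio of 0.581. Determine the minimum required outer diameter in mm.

For a hollow shaft with d_i/d_o = 0.581: τ_max = 16T/(π d_o³ (1−k⁴)), so d_o = [16T/(π τ_allow (1−k⁴))]^(1/3) = [16·46.10/(π·3.50×10^7·0.8861)]^(1/3) = 0.01964 m.

19.6 mm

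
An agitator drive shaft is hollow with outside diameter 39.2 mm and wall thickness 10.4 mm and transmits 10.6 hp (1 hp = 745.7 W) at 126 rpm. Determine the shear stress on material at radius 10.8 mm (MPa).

29.3 MPa

ω = 2π·126/60 = 13.19 rad/s, so T = P/ω = 10.6×745.7 / 13.19 = 599.1 N·m.
J = π(d_o⁴ − d_i⁴)/32 = π(0.0392⁴ − 0.0184⁴)/32 = 2.206×10^-7 m⁴.
Shear stress varies linearly with radius: τ = T·r/J = 599.1 × 0.0108 / 2.206×10^-7 = 2.933×10^7 Pa.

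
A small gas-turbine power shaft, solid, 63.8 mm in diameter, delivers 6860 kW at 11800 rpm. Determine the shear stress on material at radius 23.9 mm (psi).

ω = 2π·11800/60 = 1236 rad/s, so T = P/ω = 6860×10³ / 1236 = 5552 N·m.
J = πd⁴/32 = π(0.0638)⁴/32 = 1.627×10^-6 m⁴.
Shear stress varies linearly with radius: τ = T·r/J = 5552 × 0.0239 / 1.627×10^-6 = 8.157×10^7 Pa.

11800 psi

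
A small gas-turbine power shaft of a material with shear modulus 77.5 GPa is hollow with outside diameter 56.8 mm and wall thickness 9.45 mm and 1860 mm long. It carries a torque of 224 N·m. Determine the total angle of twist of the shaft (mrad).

J = π(d_o⁴ − d_i⁴)/32 = π(0.0568⁴ − 0.0379⁴)/32 = 8.193×10^-7 m⁴.
θ = T·L/(G·J) = 224.0 × 1.86 / (77.5×10⁹ × 8.193×10^-7) = 6.562×10^-3 rad.

6.56 mrad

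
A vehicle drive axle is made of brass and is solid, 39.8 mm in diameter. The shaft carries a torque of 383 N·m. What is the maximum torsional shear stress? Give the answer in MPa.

30.9 MPa

J = πd⁴/32 = π(0.0398)⁴/32 = 2.463×10^-7 m⁴.
τ_max = T·r/J = 383.0 × 0.0199 / 2.463×10^-7 = 3.094×10^7 Pa.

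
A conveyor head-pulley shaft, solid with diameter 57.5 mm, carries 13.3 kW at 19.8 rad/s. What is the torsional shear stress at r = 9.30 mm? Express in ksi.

0.844 ksi

ω = 19.8 rad/s, so T = P/ω = 13.3×10³ / 19.80 = 671.7 N·m.
J = πd⁴/32 = π(0.0575)⁴/32 = 1.073×10^-6 m⁴.
Shear stress varies linearly with radius: τ = T·r/J = 671.7 × 0.00930 / 1.073×10^-6 = 5.821×10^6 Pa.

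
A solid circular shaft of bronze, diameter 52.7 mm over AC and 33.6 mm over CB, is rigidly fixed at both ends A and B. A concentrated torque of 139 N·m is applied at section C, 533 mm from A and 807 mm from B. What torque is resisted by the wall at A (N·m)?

Compatibility: T_A·a/J_AC = T_B·b/J_CB with T_A + T_B = T₀.
J_AC = 7.57×10^-7 m⁴, J_CB = 1.25×10^-7 m⁴, so T_A = T₀·(J_AC/a)/((J_AC/a)+(J_CB/b)) = 125.3 N·m, T_B = 13.68 N·m.

125 N·m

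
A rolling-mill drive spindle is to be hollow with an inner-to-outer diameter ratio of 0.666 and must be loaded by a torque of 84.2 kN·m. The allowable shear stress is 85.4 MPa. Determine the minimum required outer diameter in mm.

184 mm

For a hollow shaft with d_i/d_o = 0.666: τ_max = 16T/(π d_o³ (1−k⁴)), so d_o = [16T/(π τ_allow (1−k⁴))]^(1/3) = [16·84200/(π·8.54×10^7·0.8033)]^(1/3) = 0.1842 m.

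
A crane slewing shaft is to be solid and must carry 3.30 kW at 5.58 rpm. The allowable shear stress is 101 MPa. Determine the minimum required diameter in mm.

65.8 mm

ω = 2π·5.58/60 = 0.5843 rad/s, so T = P/ω = 3.30×10³ / 0.5843 = 5647 N·m.
For a solid shaft τ_max = 16T/(πd³), so d = (16T/(π τ_allow))^(1/3) = (16·5647/(π·1.01×10^8))^(1/3) = 0.06579 m.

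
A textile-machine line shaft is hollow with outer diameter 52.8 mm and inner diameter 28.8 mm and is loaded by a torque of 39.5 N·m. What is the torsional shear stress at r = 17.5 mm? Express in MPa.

J = π(d_o⁴ − d_i⁴)/32 = π(0.0528⁴ − 0.0288⁴)/32 = 6.955×10^-7 m⁴.
Shear stress varies linearly with radius: τ = T·r/J = 39.50 × 0.0175 / 6.955×10^-7 = 9.939×10^5 Pa.

0.994 MPa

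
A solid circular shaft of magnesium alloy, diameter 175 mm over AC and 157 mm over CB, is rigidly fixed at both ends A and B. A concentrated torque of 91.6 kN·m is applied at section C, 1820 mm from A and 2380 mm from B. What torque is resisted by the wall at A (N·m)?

61300 N·m

Compatibility: T_A·a/J_AC = T_B·b/J_CB with T_A + T_B = T₀.
J_AC = 9.21×10^-5 m⁴, J_CB = 5.96×10^-5 m⁴, so T_A = T₀·(J_AC/a)/((J_AC/a)+(J_CB/b)) = 61260 N·m, T_B = 30340 N·m.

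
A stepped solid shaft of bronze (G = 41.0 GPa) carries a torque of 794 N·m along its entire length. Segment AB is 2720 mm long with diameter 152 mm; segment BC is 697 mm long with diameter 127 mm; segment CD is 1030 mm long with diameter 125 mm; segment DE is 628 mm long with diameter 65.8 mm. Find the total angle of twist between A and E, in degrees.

0.514°

J_AB = π(0.152)⁴/32 = 5.24×10^-5 m⁴; J_BC = π(0.127)⁴/32 = 2.55×10^-5 m⁴; J_CD = π(0.125)⁴/32 = 2.40×10^-5 m⁴; J_DE = π(0.0658)⁴/32 = 1.84×10^-6 m⁴.
θ = (T/G)·Σ L_i/J_i = (794.0/41.0×10⁹)·(2.72/5.24×10^-5 + 0.697/2.55×10^-5 + 1.03/2.40×10^-5 + 0.628/1.84×10^-6) = 8.974×10^-3 rad.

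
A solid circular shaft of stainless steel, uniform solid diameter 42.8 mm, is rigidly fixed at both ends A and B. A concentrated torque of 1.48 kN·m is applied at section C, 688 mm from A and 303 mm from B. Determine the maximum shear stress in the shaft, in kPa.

66700 kPa

With uniform GJ and both ends fixed, compatibility θ_AC = θ_CB gives T_A·a = T_B·b, together with T_A + T_B = T₀.
T_A = T₀·b/(a+b) = 1480·303/991.0 = 452.5 N·m; T_B = 1027 N·m.
τ in each portion: τ_AC = 2.94×10^7 Pa, τ_CB = 6.67×10^7 Pa; maximum is in CB.
τ_max = T_CB·r/J = 1027·0.0214/3.29×10^-7 = 6.674×10^7 Pa.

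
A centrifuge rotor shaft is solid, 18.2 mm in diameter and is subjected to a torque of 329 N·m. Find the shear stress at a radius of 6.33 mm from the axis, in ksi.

28.0 ksi

J = πd⁴/32 = π(0.0182)⁴/32 = 1.077×10^-8 m⁴.
Shear stress varies linearly with radius: τ = T·r/J = 329.0 × 0.00633 / 1.077×10^-8 = 1.933×10^8 Pa.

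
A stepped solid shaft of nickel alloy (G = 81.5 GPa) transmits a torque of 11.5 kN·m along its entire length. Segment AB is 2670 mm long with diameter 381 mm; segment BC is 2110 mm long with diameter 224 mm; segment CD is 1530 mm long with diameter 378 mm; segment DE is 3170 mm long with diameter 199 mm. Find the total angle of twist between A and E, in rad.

0.00440 rad

J_AB = π(0.381)⁴/32 = 2.07×10^-3 m⁴; J_BC = π(0.224)⁴/32 = 2.47×10^-4 m⁴; J_CD = π(0.378)⁴/32 = 2.00×10^-3 m⁴; J_DE = π(0.199)⁴/32 = 1.54×10^-4 m⁴.
θ = (T/G)·Σ L_i/J_i = (11500/81.5×10⁹)·(2.67/2.07×10^-3 + 2.11/2.47×10^-4 + 1.53/2.00×10^-3 + 3.17/1.54×10^-4) = 4.400×10^-3 rad.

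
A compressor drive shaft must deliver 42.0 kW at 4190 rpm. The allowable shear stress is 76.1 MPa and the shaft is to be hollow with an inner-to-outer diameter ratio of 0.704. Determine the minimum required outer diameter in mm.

20.4 mm

ω = 2π·4190/60 = 438.8 rad/s, so T = P/ω = 42.0×10³ / 438.8 = 95.72 N·m.
For a hollow shaft with d_i/d_o = 0.704: τ_max = 16T/(π d_o³ (1−k⁴)), so d_o = [16T/(π τ_allow (1−k⁴))]^(1/3) = [16·95.72/(π·7.61×10^7·0.7544)]^(1/3) = 0.02040 m.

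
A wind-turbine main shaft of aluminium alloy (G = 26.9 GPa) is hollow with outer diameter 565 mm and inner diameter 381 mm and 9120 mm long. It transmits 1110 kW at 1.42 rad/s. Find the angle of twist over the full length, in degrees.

1.91°

ω = 1.42 rad/s, so T = P/ω = 1110×10³ / 1.420 = 781700 N·m.
J = π(d_o⁴ − d_i⁴)/32 = π(0.565⁴ − 0.381⁴)/32 = 7.936×10^-3 m⁴.
θ = T·L/(G·J) = 781700 × 9.12 / (26.9×10⁹ × 7.936×10^-3) = 0.03340 rad.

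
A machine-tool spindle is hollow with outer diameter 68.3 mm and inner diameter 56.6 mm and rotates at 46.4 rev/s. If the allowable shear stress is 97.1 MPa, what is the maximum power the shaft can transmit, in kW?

936 kW

J = π(d_o⁴ − d_i⁴)/32 = π(0.0683⁴ − 0.0566⁴)/32 = 1.129×10^-6 m⁴.
T_max = τ_allow·J/r = 9.71×10^7 × 1.129×10^-6 / 0.0341 = 3210 N·m.
ω = 2π·46.4 = 291.5 rad/s, so P_max = T_max·ω = 9.358×10^5 W.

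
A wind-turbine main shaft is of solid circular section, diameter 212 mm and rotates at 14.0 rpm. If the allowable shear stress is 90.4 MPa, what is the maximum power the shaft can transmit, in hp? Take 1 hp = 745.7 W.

J = πd⁴/32 = π(0.212)⁴/32 = 1.983×10^-4 m⁴.
T_max = τ_allow·J/r = 9.04×10^7 × 1.983×10^-4 / 0.106 = 169100 N·m.
ω = 2π·14.0/60 = 1.466 rad/s, so P_max = T_max·ω = 2.479×10^5 W.

333 hp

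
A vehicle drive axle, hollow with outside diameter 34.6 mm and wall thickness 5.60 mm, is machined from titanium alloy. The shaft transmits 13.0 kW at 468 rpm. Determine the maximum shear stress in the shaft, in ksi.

ω = 2π·468/60 = 49.01 rad/s, so T = P/ω = 13.0×10³ / 49.01 = 265.3 N·m.
J = π(d_o⁴ − d_i⁴)/32 = π(0.0346⁴ − 0.0234⁴)/32 = 1.113×10^-7 m⁴.
τ_max = T·r/J = 265.3 × 0.0173 / 1.113×10^-7 = 4.124×10^7 Pa.

5.98 ksi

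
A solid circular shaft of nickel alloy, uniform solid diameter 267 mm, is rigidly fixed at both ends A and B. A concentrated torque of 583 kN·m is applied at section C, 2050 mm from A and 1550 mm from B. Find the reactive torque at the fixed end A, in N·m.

With uniform GJ and both ends fixed, compatibility θ_AC = θ_CB gives T_A·a = T_B·b, together with T_A + T_B = T₀.
T_A = T₀·b/(a+b) = 583000·1550/3600 = 251000 N·m; T_B = 332000 N·m.

251000 N·m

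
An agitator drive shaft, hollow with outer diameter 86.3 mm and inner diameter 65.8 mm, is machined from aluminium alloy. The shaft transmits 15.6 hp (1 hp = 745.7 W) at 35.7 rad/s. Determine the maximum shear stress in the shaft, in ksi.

ω = 35.7 rad/s, so T = P/ω = 15.6×745.7 / 35.70 = 325.9 N·m.
J = π(d_o⁴ − d_i⁴)/32 = π(0.0863⁴ − 0.0658⁴)/32 = 3.605×10^-6 m⁴.
τ_max = T·r/J = 325.9 × 0.0432 / 3.605×10^-6 = 3.900×10^6 Pa.

0.566 ksi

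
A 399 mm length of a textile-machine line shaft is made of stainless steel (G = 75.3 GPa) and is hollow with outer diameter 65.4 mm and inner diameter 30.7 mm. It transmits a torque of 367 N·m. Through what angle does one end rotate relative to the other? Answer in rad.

0.00114 rad

J = π(d_o⁴ − d_i⁴)/32 = π(0.0654⁴ − 0.0307⁴)/32 = 1.709×10^-6 m⁴.
θ = T·L/(G·J) = 367.0 × 0.399 / (75.3×10⁹ × 1.709×10^-6) = 1.138×10^-3 rad.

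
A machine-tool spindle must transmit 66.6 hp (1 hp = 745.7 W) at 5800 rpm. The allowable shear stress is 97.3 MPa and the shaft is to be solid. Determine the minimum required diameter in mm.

16.2 mm

ω = 2π·5800/60 = 607.4 rad/s, so T = P/ω = 66.6×745.7 / 607.4 = 81.77 N·m.
For a solid shaft τ_max = 16T/(πd³), so d = (16T/(π τ_allow))^(1/3) = (16·81.77/(π·9.73×10^7))^(1/3) = 0.01624 m.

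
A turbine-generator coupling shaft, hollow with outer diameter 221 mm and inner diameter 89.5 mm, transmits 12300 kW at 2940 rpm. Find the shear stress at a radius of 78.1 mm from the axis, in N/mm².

ω = 2π·2940/60 = 307.9 rad/s, so T = P/ω = 12300×10³ / 307.9 = 39950 N·m.
J = π(d_o⁴ − d_i⁴)/32 = π(0.221⁴ − 0.0895⁴)/32 = 2.279×10^-4 m⁴.
Shear stress varies linearly with radius: τ = T·r/J = 39950 × 0.0781 / 2.279×10^-4 = 1.369×10^7 Pa.

13.7 N/mm²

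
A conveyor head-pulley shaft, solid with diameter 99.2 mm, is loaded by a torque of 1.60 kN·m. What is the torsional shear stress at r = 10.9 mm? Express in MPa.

J = πd⁴/32 = π(0.0992)⁴/32 = 9.507×10^-6 m⁴.
Shear stress varies linearly with radius: τ = T·r/J = 1600 × 0.0109 / 9.507×10^-6 = 1.834×10^6 Pa.

1.83 MPa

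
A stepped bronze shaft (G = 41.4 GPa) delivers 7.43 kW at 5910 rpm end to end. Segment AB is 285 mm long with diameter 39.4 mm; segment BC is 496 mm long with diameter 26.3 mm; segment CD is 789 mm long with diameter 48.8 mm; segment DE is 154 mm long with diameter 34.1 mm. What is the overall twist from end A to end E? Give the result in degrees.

ω = 2π·5910/60 = 618.9 rad/s, so T = P/ω = 7.43×10³ / 618.9 = 12.01 N·m.
J_AB = π(0.0394)⁴/32 = 2.37×10^-7 m⁴; J_BC = π(0.0263)⁴/32 = 4.70×10^-8 m⁴; J_CD = π(0.0488)⁴/32 = 5.57×10^-7 m⁴; J_DE = π(0.0341)⁴/32 = 1.33×10^-7 m⁴.
θ = (T/G)·Σ L_i/J_i = (12.01/41.4×10⁹)·(0.285/2.37×10^-7 + 0.496/4.70×10^-8 + 0.789/5.57×10^-7 + 0.154/1.33×10^-7) = 4.159×10^-3 rad.

0.238°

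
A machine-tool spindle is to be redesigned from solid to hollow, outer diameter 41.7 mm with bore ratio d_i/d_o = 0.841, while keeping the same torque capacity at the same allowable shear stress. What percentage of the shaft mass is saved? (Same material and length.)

53.5 %

Equal τ_max and T ⇒ the solid shaft needs d_s³ = d_o³(1−k⁴), so d_s = 41.7·(1−0.841⁴)^(1/3) = 33.09 mm.
Area ratio A_h/A_s = d_o²(1−k²)/d_s² = (1−k²)/(1−k⁴)^(2/3) = 0.4648.
Mass saving = 1 − 0.4648 = 53.5 %.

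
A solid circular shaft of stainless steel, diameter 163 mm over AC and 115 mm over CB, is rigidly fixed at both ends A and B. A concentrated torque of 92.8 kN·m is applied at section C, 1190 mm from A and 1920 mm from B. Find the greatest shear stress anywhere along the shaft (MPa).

94.6 MPa

Compatibility: T_A·a/J_AC = T_B·b/J_CB with T_A + T_B = T₀.
J_AC = 6.93×10^-5 m⁴, J_CB = 1.72×10^-5 m⁴, so T_A = T₀·(J_AC/a)/((J_AC/a)+(J_CB/b)) = 80450 N·m, T_B = 12350 N·m.
τ in each portion: τ_AC = 9.46×10^7 Pa, τ_CB = 4.14×10^7 Pa; maximum is in AC.
τ_max = T_AC·r/J = 80450·0.0815/6.93×10^-5 = 9.460×10^7 Pa.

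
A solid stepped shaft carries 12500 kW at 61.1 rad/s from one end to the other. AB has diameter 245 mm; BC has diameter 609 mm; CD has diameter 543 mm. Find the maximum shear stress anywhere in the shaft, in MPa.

ω = 61.1 rad/s, so T = P/ω = 12500×10³ / 61.10 = 204600 N·m.
Under the same torque, τ_max = 16T/(πd³) is largest where d is smallest — segment AB (d = 245 mm).
τ_max = 16·204600/(π·(0.245)³) = 7.085×10^7 Pa.

70.9 MPa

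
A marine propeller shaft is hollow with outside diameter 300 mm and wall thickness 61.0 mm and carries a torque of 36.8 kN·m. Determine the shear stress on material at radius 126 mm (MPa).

6.66 MPa

J = π(d_o⁴ − d_i⁴)/32 = π(0.300⁴ − 0.178⁴)/32 = 6.967×10^-4 m⁴.
Shear stress varies linearly with radius: τ = T·r/J = 36800 × 0.126 / 6.967×10^-4 = 6.656×10^6 Pa.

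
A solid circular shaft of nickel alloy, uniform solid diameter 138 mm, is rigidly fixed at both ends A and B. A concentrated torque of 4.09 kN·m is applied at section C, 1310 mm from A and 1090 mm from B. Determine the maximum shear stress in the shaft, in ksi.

0.627 ksi

With uniform GJ and both ends fixed, compatibility θ_AC = θ_CB gives T_A·a = T_B·b, together with T_A + T_B = T₀.
T_A = T₀·b/(a+b) = 4090·1090/2400 = 1858 N·m; T_B = 2232 N·m.
τ in each portion: τ_AC = 3.60×10^6 Pa, τ_CB = 4.33×10^6 Pa; maximum is in CB.
τ_max = T_CB·r/J = 2232·0.0690/3.56×10^-5 = 4.326×10^6 Pa.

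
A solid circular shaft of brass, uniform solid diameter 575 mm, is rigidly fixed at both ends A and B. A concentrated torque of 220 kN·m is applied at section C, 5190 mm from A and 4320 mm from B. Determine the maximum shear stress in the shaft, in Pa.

With uniform GJ and both ends fixed, compatibility θ_AC = θ_CB gives T_A·a = T_B·b, together with T_A + T_B = T₀.
T_A = T₀·b/(a+b) = 220000·4320/9510 = 99940 N·m; T_B = 120100 N·m.
τ in each portion: τ_AC = 2.68×10^6 Pa, τ_CB = 3.22×10^6 Pa; maximum is in CB.
τ_max = T_CB·r/J = 120100·0.287/0.0107 = 3.216×10^6 Pa.

3.22e6 Pa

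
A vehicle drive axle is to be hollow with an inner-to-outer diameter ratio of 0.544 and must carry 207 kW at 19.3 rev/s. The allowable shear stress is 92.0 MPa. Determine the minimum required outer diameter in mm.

ω = 2π·19.3 = 121.3 rad/s, so T = P/ω = 207×10³ / 121.3 = 1707 N·m.
For a hollow shaft with d_i/d_o = 0.544: τ_max = 16T/(π d_o³ (1−k⁴)), so d_o = [16T/(π τ_allow (1−k⁴))]^(1/3) = [16·1707/(π·9.20×10^7·0.9124)]^(1/3) = 0.04696 m.

47.0 mm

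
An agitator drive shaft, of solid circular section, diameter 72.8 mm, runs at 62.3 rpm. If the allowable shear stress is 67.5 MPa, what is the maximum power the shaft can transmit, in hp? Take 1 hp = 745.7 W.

44.7 hp

J = πd⁴/32 = π(0.0728)⁴/32 = 2.758×10^-6 m⁴.
T_max = τ_allow·J/r = 6.75×10^7 × 2.758×10^-6 / 0.0364 = 5114 N·m.
ω = 2π·62.3/60 = 6.524 rad/s, so P_max = T_max·ω = 3.336×10^4 W.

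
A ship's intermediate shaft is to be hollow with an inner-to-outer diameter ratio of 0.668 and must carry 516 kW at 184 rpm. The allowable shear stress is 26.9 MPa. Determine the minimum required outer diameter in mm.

185 mm

ω = 2π·184/60 = 19.27 rad/s, so T = P/ω = 516×10³ / 19.27 = 26780 N·m.
For a hollow shaft with d_i/d_o = 0.668: τ_max = 16T/(π d_o³ (1−k⁴)), so d_o = [16T/(π τ_allow (1−k⁴))]^(1/3) = [16·26780/(π·2.69×10^7·0.8009)]^(1/3) = 0.1850 m.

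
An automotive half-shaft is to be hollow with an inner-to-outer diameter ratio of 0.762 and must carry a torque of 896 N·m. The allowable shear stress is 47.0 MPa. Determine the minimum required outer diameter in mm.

For a hollow shaft with d_i/d_o = 0.762: τ_max = 16T/(π d_o³ (1−k⁴)), so d_o = [16T/(π τ_allow (1−k⁴))]^(1/3) = [16·896.0/(π·4.70×10^7·0.6629)]^(1/3) = 0.05271 m.

52.7 mm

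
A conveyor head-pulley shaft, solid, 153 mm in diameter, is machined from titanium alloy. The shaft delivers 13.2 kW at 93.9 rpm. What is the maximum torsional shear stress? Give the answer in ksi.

0.277 ksi

ω = 2π·93.9/60 = 9.833 rad/s, so T = P/ω = 13.2×10³ / 9.833 = 1342 N·m.
J = πd⁴/32 = π(0.153)⁴/32 = 5.380×10^-5 m⁴.
τ_max = T·r/J = 1342 × 0.0765 / 5.380×10^-5 = 1.909×10^6 Pa.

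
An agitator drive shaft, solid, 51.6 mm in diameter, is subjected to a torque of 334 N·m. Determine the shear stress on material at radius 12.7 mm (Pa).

J = πd⁴/32 = π(0.0516)⁴/32 = 6.960×10^-7 m⁴.
Shear stress varies linearly with radius: τ = T·r/J = 334.0 × 0.0127 / 6.960×10^-7 = 6.095×10^6 Pa.

6.09e6 Pa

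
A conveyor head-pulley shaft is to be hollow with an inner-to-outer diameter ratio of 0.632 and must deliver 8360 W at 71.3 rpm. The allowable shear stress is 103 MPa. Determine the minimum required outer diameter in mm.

40.4 mm

ω = 2π·71.3/60 = 7.467 rad/s, so T = P/ω = 8360 / 7.467 = 1120 N·m.
For a hollow shaft with d_i/d_o = 0.632: τ_max = 16T/(π d_o³ (1−k⁴)), so d_o = [16T/(π τ_allow (1−k⁴))]^(1/3) = [16·1120/(π·1.03×10^8·0.8405)]^(1/3) = 0.04039 m.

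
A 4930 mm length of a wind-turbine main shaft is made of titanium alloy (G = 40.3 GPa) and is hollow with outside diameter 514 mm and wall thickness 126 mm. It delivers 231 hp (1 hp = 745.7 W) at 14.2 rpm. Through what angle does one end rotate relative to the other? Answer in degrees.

ω = 2π·14.2/60 = 1.487 rad/s, so T = P/ω = 231×745.7 / 1.487 = 115800 N·m.
J = π(d_o⁴ − d_i⁴)/32 = π(0.514⁴ − 0.262⁴)/32 = 6.390×10^-3 m⁴.
θ = T·L/(G·J) = 115800 × 4.93 / (40.3×10⁹ × 6.390×10^-3) = 2.218×10^-3 rad.

0.127°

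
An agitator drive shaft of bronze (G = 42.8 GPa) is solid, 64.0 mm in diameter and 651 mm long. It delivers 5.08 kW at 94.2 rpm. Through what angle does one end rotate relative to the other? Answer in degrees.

ω = 2π·94.2/60 = 9.865 rad/s, so T = P/ω = 5.08×10³ / 9.865 = 515.0 N·m.
J = πd⁴/32 = π(0.0640)⁴/32 = 1.647×10^-6 m⁴.
θ = T·L/(G·J) = 515.0 × 0.651 / (42.8×10⁹ × 1.647×10^-6) = 4.756×10^-3 rad.

0.272°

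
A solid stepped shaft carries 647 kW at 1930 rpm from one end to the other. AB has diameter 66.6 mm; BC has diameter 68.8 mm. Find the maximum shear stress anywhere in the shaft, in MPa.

ω = 2π·1930/60 = 202.1 rad/s, so T = P/ω = 647×10³ / 202.1 = 3201 N·m.
Under the same torque, τ_max = 16T/(πd³) is largest where d is smallest — segment AB (d = 66.6 mm).
τ_max = 16·3201/(π·(0.0666)³) = 5.519×10^7 Pa.

55.2 MPa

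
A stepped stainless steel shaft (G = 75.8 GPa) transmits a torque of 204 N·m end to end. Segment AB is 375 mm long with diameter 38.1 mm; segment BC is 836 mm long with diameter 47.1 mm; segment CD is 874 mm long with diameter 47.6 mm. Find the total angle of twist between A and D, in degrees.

J_AB = π(0.0381)⁴/32 = 2.07×10^-7 m⁴; J_BC = π(0.0471)⁴/32 = 4.83×10^-7 m⁴; J_CD = π(0.0476)⁴/32 = 5.04×10^-7 m⁴.
θ = (T/G)·Σ L_i/J_i = (204.0/75.8×10⁹)·(0.375/2.07×10^-7 + 0.836/4.83×10^-7 + 0.874/5.04×10^-7) = 0.01420 rad.

0.814°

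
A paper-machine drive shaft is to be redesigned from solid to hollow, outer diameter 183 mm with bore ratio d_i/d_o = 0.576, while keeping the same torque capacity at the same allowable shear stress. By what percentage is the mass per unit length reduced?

Equal τ_max and T ⇒ the solid shaft needs d_s³ = d_o³(1−k⁴), so d_s = 183·(1−0.576⁴)^(1/3) = 176.0 mm.
Area ratio A_h/A_s = d_o²(1−k²)/d_s² = (1−k²)/(1−k⁴)^(2/3) = 0.7222.
Mass saving = 1 − 0.7222 = 27.8 %.

27.8 %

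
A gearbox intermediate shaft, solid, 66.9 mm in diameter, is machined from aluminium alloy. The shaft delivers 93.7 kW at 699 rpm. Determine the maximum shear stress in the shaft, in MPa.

ω = 2π·699/60 = 73.20 rad/s, so T = P/ω = 93.7×10³ / 73.20 = 1280 N·m.
J = πd⁴/32 = π(0.0669)⁴/32 = 1.967×10^-6 m⁴.
τ_max = T·r/J = 1280 × 0.0335 / 1.967×10^-6 = 2.177×10^7 Pa.

21.8 MPa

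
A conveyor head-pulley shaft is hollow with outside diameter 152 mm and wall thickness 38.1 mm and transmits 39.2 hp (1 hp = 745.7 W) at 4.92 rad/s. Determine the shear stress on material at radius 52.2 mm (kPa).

ω = 4.92 rad/s, so T = P/ω = 39.2×745.7 / 4.920 = 5941 N·m.
J = π(d_o⁴ − d_i⁴)/32 = π(0.152⁴ − 0.0758⁴)/32 = 4.916×10^-5 m⁴.
Shear stress varies linearly with radius: τ = T·r/J = 5941 × 0.0522 / 4.916×10^-5 = 6.308×10^6 Pa.

6310 kPa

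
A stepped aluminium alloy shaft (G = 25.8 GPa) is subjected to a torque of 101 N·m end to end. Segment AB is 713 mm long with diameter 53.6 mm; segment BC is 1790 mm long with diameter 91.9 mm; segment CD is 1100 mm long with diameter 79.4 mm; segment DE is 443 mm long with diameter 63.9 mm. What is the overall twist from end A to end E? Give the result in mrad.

6.61 mrad

J_AB = π(0.0536)⁴/32 = 8.10×10^-7 m⁴; J_BC = π(0.0919)⁴/32 = 7.00×10^-6 m⁴; J_CD = π(0.0794)⁴/32 = 3.90×10^-6 m⁴; J_DE = π(0.0639)⁴/32 = 1.64×10^-6 m⁴.
θ = (T/G)·Σ L_i/J_i = (101.0/25.8×10⁹)·(0.713/8.10×10^-7 + 1.79/7.00×10^-6 + 1.10/3.90×10^-6 + 0.443/1.64×10^-6) = 6.608×10^-3 rad.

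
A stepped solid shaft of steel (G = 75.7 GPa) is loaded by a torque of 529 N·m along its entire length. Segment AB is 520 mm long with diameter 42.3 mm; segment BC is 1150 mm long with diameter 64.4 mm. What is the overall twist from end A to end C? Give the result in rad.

0.0163 rad

J_AB = π(0.0423)⁴/32 = 3.14×10^-7 m⁴; J_BC = π(0.0644)⁴/32 = 1.69×10^-6 m⁴.
θ = (T/G)·Σ L_i/J_i = (529.0/75.7×10⁹)·(0.520/3.14×10^-7 + 1.15/1.69×10^-6) = 0.01632 rad.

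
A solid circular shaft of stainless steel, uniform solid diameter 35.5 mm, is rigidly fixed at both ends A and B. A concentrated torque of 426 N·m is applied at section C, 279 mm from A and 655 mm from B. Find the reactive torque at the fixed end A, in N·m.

With uniform GJ and both ends fixed, compatibility θ_AC = θ_CB gives T_A·a = T_B·b, together with T_A + T_B = T₀.
T_A = T₀·b/(a+b) = 426.0·655/934.0 = 298.7 N·m; T_B = 127.3 N·m.

299 N·m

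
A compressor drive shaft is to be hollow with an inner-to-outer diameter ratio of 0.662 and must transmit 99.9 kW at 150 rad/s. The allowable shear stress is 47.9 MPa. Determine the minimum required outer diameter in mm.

ω = 150 rad/s, so T = P/ω = 99.9×10³ / 150.0 = 666.0 N·m.
For a hollow shaft with d_i/d_o = 0.662: τ_max = 16T/(π d_o³ (1−k⁴)), so d_o = [16T/(π τ_allow (1−k⁴))]^(1/3) = [16·666.0/(π·4.79×10^7·0.8079)]^(1/3) = 0.04442 m.

44.4 mm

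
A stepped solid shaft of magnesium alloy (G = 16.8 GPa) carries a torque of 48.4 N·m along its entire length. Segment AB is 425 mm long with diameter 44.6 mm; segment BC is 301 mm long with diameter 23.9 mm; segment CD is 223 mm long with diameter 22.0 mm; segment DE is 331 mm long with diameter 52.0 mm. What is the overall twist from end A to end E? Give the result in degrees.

3.41°

J_AB = π(0.0446)⁴/32 = 3.88×10^-7 m⁴; J_BC = π(0.0239)⁴/32 = 3.20×10^-8 m⁴; J_CD = π(0.0220)⁴/32 = 2.30×10^-8 m⁴; J_DE = π(0.0520)⁴/32 = 7.18×10^-7 m⁴.
θ = (T/G)·Σ L_i/J_i = (48.40/16.8×10⁹)·(0.425/3.88×10^-7 + 0.301/3.20×10^-8 + 0.223/2.30×10^-8 + 0.331/7.18×10^-7) = 0.05949 rad.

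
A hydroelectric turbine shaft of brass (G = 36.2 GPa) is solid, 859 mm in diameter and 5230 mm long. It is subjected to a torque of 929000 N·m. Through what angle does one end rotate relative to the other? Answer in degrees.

J = πd⁴/32 = π(0.859)⁴/32 = 0.05345 m⁴.
θ = T·L/(G·J) = 929000 × 5.23 / (36.2×10⁹ × 0.05345) = 2.511×10^-3 rad.

0.144°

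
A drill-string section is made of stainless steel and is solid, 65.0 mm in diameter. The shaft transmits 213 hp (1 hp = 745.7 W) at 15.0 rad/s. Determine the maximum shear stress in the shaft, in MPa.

196 MPa

ω = 15.0 rad/s, so T = P/ω = 213×745.7 / 15.00 = 10590 N·m.
J = πd⁴/32 = π(0.0650)⁴/32 = 1.752×10^-6 m⁴.
τ_max = T·r/J = 10590 × 0.0325 / 1.752×10^-6 = 1.964×10^8 Pa.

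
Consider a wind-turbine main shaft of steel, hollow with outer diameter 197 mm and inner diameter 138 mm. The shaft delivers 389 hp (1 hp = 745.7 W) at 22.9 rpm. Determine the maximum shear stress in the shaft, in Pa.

1.06e8 Pa

ω = 2π·22.9/60 = 2.398 rad/s, so T = P/ω = 389×745.7 / 2.398 = 121000 N·m.
J = π(d_o⁴ − d_i⁴)/32 = π(0.197⁴ − 0.138⁴)/32 = 1.123×10^-4 m⁴.
τ_max = T·r/J = 121000 × 0.0985 / 1.123×10^-4 = 1.061×10^8 Pa.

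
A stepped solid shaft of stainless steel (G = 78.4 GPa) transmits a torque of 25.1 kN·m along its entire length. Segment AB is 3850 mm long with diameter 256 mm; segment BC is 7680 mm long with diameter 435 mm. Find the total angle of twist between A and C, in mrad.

J_AB = π(0.256)⁴/32 = 4.22×10^-4 m⁴; J_BC = π(0.435)⁴/32 = 3.52×10^-3 m⁴.
θ = (T/G)·Σ L_i/J_i = (25100/78.4×10⁹)·(3.85/4.22×10^-4 + 7.68/3.52×10^-3) = 3.623×10^-3 rad.

3.62 mrad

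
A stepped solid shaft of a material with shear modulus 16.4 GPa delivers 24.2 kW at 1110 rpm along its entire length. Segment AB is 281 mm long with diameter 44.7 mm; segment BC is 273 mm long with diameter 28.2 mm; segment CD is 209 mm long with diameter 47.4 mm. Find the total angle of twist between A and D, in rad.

ω = 2π·1110/60 = 116.2 rad/s, so T = P/ω = 24.2×10³ / 116.2 = 208.2 N·m.
J_AB = π(0.0447)⁴/32 = 3.92×10^-7 m⁴; J_BC = π(0.0282)⁴/32 = 6.21×10^-8 m⁴; J_CD = π(0.0474)⁴/32 = 4.96×10^-7 m⁴.
θ = (T/G)·Σ L_i/J_i = (208.2/16.4×10⁹)·(0.281/3.92×10^-7 + 0.273/6.21×10^-8 + 0.209/4.96×10^-7) = 0.07027 rad.

0.0703 rad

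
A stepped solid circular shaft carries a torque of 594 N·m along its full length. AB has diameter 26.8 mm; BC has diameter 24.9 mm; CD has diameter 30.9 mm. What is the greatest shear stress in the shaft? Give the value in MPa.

196 MPa

Under the same torque, τ_max = 16T/(πd³) is largest where d is smallest — segment BC (d = 24.9 mm).
τ_max = 16·594.0/(π·(0.0249)³) = 1.960×10^8 Pa.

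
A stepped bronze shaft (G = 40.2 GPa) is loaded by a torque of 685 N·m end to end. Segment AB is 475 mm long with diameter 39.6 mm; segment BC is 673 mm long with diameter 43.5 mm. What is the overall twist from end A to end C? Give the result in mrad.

66.1 mrad

J_AB = π(0.0396)⁴/32 = 2.41×10^-7 m⁴; J_BC = π(0.0435)⁴/32 = 3.52×10^-7 m⁴.
θ = (T/G)·Σ L_i/J_i = (685.0/40.2×10⁹)·(0.475/2.41×10^-7 + 0.673/3.52×10^-7) = 0.06615 rad.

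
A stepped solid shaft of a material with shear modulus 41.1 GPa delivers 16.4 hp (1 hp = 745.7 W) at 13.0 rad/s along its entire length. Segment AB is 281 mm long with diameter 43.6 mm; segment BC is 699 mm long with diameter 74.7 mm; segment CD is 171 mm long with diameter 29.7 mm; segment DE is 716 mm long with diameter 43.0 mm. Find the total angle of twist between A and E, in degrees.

7.07°

ω = 13.0 rad/s, so T = P/ω = 16.4×745.7 / 13.00 = 940.7 N·m.
J_AB = π(0.0436)⁴/32 = 3.55×10^-7 m⁴; J_BC = π(0.0747)⁴/32 = 3.06×10^-6 m⁴; J_CD = π(0.0297)⁴/32 = 7.64×10^-8 m⁴; J_DE = π(0.0430)⁴/32 = 3.36×10^-7 m⁴.
θ = (T/G)·Σ L_i/J_i = (940.7/41.1×10⁹)·(0.281/3.55×10^-7 + 0.699/3.06×10^-6 + 0.171/7.64×10^-8 + 0.716/3.36×10^-7) = 0.1234 rad.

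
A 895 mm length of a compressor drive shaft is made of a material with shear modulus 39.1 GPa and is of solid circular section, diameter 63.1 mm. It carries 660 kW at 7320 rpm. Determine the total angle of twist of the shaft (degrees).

0.726°

ω = 2π·7320/60 = 766.5 rad/s, so T = P/ω = 660×10³ / 766.5 = 861.0 N·m.
J = πd⁴/32 = π(0.0631)⁴/32 = 1.556×10^-6 m⁴.
θ = T·L/(G·J) = 861.0 × 0.895 / (39.1×10⁹ × 1.556×10^-6) = 0.01266 rad.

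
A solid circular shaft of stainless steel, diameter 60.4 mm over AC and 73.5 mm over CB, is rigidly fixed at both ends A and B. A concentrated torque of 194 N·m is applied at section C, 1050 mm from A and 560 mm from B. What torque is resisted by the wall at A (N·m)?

38.0 N·m

Compatibility: T_A·a/J_AC = T_B·b/J_CB with T_A + T_B = T₀.
J_AC = 1.31×10^-6 m⁴, J_CB = 2.87×10^-6 m⁴, so T_A = T₀·(J_AC/a)/((J_AC/a)+(J_CB/b)) = 37.95 N·m, T_B = 156.0 N·m.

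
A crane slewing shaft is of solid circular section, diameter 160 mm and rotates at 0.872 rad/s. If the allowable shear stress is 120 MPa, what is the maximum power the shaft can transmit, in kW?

J = πd⁴/32 = π(0.160)⁴/32 = 6.434×10^-5 m⁴.
T_max = τ_allow·J/r = 1.20×10^8 × 6.434×10^-5 / 0.0800 = 96510 N·m.
ω = 0.872 rad/s, so P_max = T_max·ω = 8.416×10^4 W.

84.2 kW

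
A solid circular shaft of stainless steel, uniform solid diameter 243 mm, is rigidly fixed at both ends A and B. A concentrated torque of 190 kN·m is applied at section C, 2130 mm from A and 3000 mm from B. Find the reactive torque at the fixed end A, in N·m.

With uniform GJ and both ends fixed, compatibility θ_AC = θ_CB gives T_A·a = T_B·b, together with T_A + T_B = T₀.
T_A = T₀·b/(a+b) = 190000·3000/5130 = 111100 N·m; T_B = 78890 N·m.

111000 N·m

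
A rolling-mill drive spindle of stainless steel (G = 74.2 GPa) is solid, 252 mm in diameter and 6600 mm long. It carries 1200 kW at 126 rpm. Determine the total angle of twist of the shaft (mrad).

ω = 2π·126/60 = 13.19 rad/s, so T = P/ω = 1200×10³ / 13.19 = 90950 N·m.
J = πd⁴/32 = π(0.252)⁴/32 = 3.959×10^-4 m⁴.
θ = T·L/(G·J) = 90950 × 6.60 / (74.2×10⁹ × 3.959×10^-4) = 0.02043 rad.

20.4 mrad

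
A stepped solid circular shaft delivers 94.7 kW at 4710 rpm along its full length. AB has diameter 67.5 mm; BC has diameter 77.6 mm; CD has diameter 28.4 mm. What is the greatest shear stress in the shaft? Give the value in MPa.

ω = 2π·4710/60 = 493.2 rad/s, so T = P/ω = 94.7×10³ / 493.2 = 192.0 N·m.
Under the same torque, τ_max = 16T/(πd³) is largest where d is smallest — segment CD (d = 28.4 mm).
τ_max = 16·192.0/(π·(0.0284)³) = 4.269×10^7 Pa.

42.7 MPa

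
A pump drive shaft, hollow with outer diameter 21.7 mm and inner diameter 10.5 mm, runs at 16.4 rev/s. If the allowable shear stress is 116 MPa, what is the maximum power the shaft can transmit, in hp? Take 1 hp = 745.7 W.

30.4 hp

J = π(d_o⁴ − d_i⁴)/32 = π(0.0217⁴ − 0.0105⁴)/32 = 2.058×10^-8 m⁴.
T_max = τ_allow·J/r = 1.16×10^8 × 2.058×10^-8 / 0.0109 = 220.0 N·m.
ω = 2π·16.4 = 103.0 rad/s, so P_max = T_max·ω = 2.267×10^4 W.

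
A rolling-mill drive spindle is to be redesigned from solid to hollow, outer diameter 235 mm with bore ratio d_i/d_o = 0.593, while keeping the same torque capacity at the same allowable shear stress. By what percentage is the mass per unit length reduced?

29.2 %

Equal τ_max and T ⇒ the solid shaft needs d_s³ = d_o³(1−k⁴), so d_s = 235·(1−0.593⁴)^(1/3) = 224.9 mm.
Area ratio A_h/A_s = d_o²(1−k²)/d_s² = (1−k²)/(1−k⁴)^(2/3) = 0.7080.
Mass saving = 1 − 0.7080 = 29.2 %.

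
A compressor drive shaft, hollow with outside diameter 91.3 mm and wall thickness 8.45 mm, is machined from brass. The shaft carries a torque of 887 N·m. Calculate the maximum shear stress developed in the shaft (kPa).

10600 kPa

J = π(d_o⁴ − d_i⁴)/32 = π(0.0913⁴ − 0.0744⁴)/32 = 3.813×10^-6 m⁴.
τ_max = T·r/J = 887.0 × 0.0456 / 3.813×10^-6 = 1.062×10^7 Pa.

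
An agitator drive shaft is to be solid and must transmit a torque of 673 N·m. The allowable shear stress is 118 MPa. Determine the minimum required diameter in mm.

30.7 mm

For a solid shaft τ_max = 16T/(πd³), so d = (16T/(π τ_allow))^(1/3) = (16·673.0/(π·1.18×10^8))^(1/3) = 0.03074 m.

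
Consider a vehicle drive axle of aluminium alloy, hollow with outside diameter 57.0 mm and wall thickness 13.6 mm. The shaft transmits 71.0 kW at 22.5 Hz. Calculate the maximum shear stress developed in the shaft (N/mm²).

14.9 N/mm²

ω = 2π·22.5 = 141.4 rad/s, so T = P/ω = 71.0×10³ / 141.4 = 502.2 N·m.
J = π(d_o⁴ − d_i⁴)/32 = π(0.0570⁴ − 0.0298⁴)/32 = 9.589×10^-7 m⁴.
τ_max = T·r/J = 502.2 × 0.0285 / 9.589×10^-7 = 1.493×10^7 Pa.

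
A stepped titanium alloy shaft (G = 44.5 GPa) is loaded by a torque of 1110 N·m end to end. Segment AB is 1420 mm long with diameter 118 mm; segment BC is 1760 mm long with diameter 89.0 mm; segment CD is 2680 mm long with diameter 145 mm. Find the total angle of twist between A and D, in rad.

0.0105 rad

J_AB = π(0.118)⁴/32 = 1.90×10^-5 m⁴; J_BC = π(0.0890)⁴/32 = 6.16×10^-6 m⁴; J_CD = π(0.145)⁴/32 = 4.34×10^-5 m⁴.
θ = (T/G)·Σ L_i/J_i = (1110/44.5×10⁹)·(1.42/1.90×10^-5 + 1.76/6.16×10^-6 + 2.68/4.34×10^-5) = 0.01053 rad.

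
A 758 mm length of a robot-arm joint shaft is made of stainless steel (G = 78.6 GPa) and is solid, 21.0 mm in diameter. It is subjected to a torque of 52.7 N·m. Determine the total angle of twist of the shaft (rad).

0.0266 rad

J = πd⁴/32 = π(0.0210)⁴/32 = 1.909×10^-8 m⁴.
θ = T·L/(G·J) = 52.70 × 0.758 / (78.6×10⁹ × 1.909×10^-8) = 0.02662 rad.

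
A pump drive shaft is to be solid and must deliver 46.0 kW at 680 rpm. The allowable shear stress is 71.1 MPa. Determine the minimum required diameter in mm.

ω = 2π·680/60 = 71.21 rad/s, so T = P/ω = 46.0×10³ / 71.21 = 646.0 N·m.
For a solid shaft τ_max = 16T/(πd³), so d = (16T/(π τ_allow))^(1/3) = (16·646.0/(π·7.11×10^7))^(1/3) = 0.03590 m.

35.9 mm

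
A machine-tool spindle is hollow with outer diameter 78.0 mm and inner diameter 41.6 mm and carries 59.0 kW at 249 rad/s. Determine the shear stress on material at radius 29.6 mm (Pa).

2.10e6 Pa

ω = 249 rad/s, so T = P/ω = 59.0×10³ / 249.0 = 236.9 N·m.
J = π(d_o⁴ − d_i⁴)/32 = π(0.0780⁴ − 0.0416⁴)/32 = 3.340×10^-6 m⁴.
Shear stress varies linearly with radius: τ = T·r/J = 236.9 × 0.0296 / 3.340×10^-6 = 2.100×10^6 Pa.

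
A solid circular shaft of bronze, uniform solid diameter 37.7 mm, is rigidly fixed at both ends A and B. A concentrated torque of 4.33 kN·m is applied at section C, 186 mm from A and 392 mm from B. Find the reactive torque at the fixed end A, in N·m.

2940 N·m

With uniform GJ and both ends fixed, compatibility θ_AC = θ_CB gives T_A·a = T_B·b, together with T_A + T_B = T₀.
T_A = T₀·b/(a+b) = 4330·392/578.0 = 2937 N·m; T_B = 1393 N·m.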